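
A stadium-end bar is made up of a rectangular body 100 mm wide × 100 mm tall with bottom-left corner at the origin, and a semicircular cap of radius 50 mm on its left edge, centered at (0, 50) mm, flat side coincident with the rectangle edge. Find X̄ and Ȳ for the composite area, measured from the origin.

Part | A | x̄ᵢ | ȳᵢ | A·x̄ᵢ | A·ȳᵢ
rectangular body | 10000.00 | 50.00 | 50.00 | 500000.00 | 500000.00
semicircular end | 3926.99 | -21.22 | 50.00 | -83333.33 | 196349.54
Σ | 13926.99 |  |  | 416666.67 | 696349.54
X̄ = 416666.67 / 13926.99 = 29.92 mm
Ȳ = 696349.54 / 13926.99 = 50.00 mm

X̄ = 29.92 mm, Ȳ = 50.00 mm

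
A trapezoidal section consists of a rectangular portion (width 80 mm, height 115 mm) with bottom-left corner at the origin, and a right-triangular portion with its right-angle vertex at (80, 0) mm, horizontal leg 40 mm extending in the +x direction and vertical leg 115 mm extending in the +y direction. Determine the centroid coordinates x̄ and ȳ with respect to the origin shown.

Part | A | x̄ᵢ | ȳᵢ | A·x̄ᵢ | A·ȳᵢ
rectangular portion | 9200.00 | 40.00 | 57.50 | 368000.00 | 529000.00
triangular portion | 2300.00 | 93.33 | 38.33 | 214666.67 | 88166.67
Σ | 11500.00 |  |  | 582666.67 | 617166.67
x̄ = 582666.67 / 11500.00 = 50.67 mm
ȳ = 617166.67 / 11500.00 = 53.67 mm

x̄ = 50.67 mm, ȳ = 53.67 mm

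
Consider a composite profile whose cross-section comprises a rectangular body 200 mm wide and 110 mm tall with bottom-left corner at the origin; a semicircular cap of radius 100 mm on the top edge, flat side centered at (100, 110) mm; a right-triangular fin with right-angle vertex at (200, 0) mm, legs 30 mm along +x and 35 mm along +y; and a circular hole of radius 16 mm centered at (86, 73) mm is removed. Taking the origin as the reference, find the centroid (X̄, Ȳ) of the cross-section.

X̄ = 101.84 mm, Ȳ = 94.90 mm

rectangular body: A = 200 × 110 = 22000.00, centroid at (100.00, 55.00).
semicircular top: A = ½π·100² = 15707.96, centroid at (100.00, 152.44).
triangular fin: A = ½·30·35 = 525.00, centroid at (210.00, 11.67).
hole: A = −π·16² = -804.25, centroid at (86.00, 73.00).
ΣA = 37428.72 mm²
ΣAX̄ = (22000.00)(100.00) + (15707.96)(100.00) + (525.00)(210.00) + (-804.25)(86.00) = 3811881.02 mm³
ΣAȲ = (22000.00)(55.00) + (15707.96)(152.44) + (525.00)(11.67) + (-804.25)(73.00) = 3551957.54 mm³
X̄ = 3811881.02 / 37428.72 = 101.84 mm
Ȳ = 3551957.54 / 37428.72 = 94.90 mm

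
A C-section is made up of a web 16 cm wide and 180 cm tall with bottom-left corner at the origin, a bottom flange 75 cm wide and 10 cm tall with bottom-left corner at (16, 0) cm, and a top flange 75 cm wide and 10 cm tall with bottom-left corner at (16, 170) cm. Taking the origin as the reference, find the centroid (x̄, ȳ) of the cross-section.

x̄ = 23.58 cm, ȳ = 90.00 cm

web: A = 16 × 180 = 2880.00, centroid at (8.00, 90.00).
bottom flange: A = 75 × 10 = 750.00, centroid at (53.50, 5.00).
top flange: A = 75 × 10 = 750.00, centroid at (53.50, 175.00).
ΣA = 4380.00 cm²
ΣAx̄ = (2880.00)(8.00) + (750.00)(53.50) + (750.00)(53.50) = 103290.00 cm³
ΣAȳ = (2880.00)(90.00) + (750.00)(5.00) + (750.00)(175.00) = 394200.00 cm³
x̄ = 103290.00 / 4380.00 = 23.58 cm
ȳ = 394200.00 / 4380.00 = 90.00 cm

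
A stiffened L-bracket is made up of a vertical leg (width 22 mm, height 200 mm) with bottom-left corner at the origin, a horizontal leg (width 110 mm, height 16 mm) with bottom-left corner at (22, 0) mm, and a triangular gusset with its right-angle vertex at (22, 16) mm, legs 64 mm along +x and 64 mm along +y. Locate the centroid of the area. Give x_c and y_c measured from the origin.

x_c = 33.22 mm, y_c = 64.64 mm

Part | A | x̄ᵢ | ȳᵢ | A·x̄ᵢ | A·ȳᵢ
vertical leg | 4400.00 | 11.00 | 100.00 | 48400.00 | 440000.00
horizontal leg | 1760.00 | 77.00 | 8.00 | 135520.00 | 14080.00
gusset | 2048.00 | 43.33 | 37.33 | 88746.67 | 76458.67
Σ | 8208.00 |  |  | 272666.67 | 530538.67
x_c = 272666.67 / 8208.00 = 33.22 mm
y_c = 530538.67 / 8208.00 = 64.64 mm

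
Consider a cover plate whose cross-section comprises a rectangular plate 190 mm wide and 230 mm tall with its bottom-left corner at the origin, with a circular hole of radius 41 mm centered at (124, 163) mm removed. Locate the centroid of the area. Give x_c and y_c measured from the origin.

x_c = 91.01 mm, y_c = 108.40 mm

Part | A | x̄ᵢ | ȳᵢ | A·x̄ᵢ | A·ȳᵢ
plate | 43700.00 | 95.00 | 115.00 | 4151500.00 | 5025500.00
hole | -5281.02 | 124.00 | 163.00 | -654846.14 | -860805.81
Σ | 38418.98 |  |  | 3496653.86 | 4164694.19
x_c = 3496653.86 / 38418.98 = 91.01 mm
y_c = 4164694.19 / 38418.98 = 108.40 mm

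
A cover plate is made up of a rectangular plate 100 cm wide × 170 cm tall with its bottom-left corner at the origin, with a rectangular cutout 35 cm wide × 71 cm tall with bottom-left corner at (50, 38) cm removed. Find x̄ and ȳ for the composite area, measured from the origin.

x̄ = 47.00 cm, ȳ = 86.97 cm

Part | A | x̄ᵢ | ȳᵢ | A·x̄ᵢ | A·ȳᵢ
plate | 17000.00 | 50.00 | 85.00 | 850000.00 | 1445000.00
hole | -2485.00 | 67.50 | 73.50 | -167737.50 | -182647.50
Σ | 14515.00 |  |  | 682262.50 | 1262352.50
x̄ = 682262.50 / 14515.00 = 47.00 cm
ȳ = 1262352.50 / 14515.00 = 86.97 cm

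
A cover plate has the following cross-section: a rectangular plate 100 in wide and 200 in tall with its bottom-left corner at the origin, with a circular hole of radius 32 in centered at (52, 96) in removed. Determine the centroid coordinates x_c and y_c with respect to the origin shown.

plate: A = 100 × 200 = 20000.00, centroid at (50.00, 100.00).
hole: A = −π·32² = -3216.99, centroid at (52.00, 96.00).
ΣA = 16783.01 in², ΣAx_c = 832716.47 in³, ΣAy_c = 1691168.88 in³.
x_c = 832716.47/16783.01 = 49.62 in; y_c = 1691168.88/16783.01 = 100.77 in.

x_c = 49.62 in, y_c = 100.77 in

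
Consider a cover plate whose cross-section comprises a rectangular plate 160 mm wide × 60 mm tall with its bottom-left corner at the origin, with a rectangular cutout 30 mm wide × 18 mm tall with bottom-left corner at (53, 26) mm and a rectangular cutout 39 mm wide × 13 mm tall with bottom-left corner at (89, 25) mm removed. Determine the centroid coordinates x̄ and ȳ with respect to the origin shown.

plate: A = 160 × 60 = 9600.00, centroid at (80.00, 30.00).
hole 1: A = −(30 × 18) = -540.00, centroid at (68.00, 35.00).
hole 2: A = −(39 × 13) = -507.00, centroid at (108.50, 31.50).
ΣA = 8553.00 mm², ΣAx̄ = 676270.50 mm³, ΣAȳ = 253129.50 mm³.
x̄ = 676270.50/8553.00 = 79.07 mm; ȳ = 253129.50/8553.00 = 29.60 mm.

x̄ = 79.07 mm, ȳ = 29.60 mm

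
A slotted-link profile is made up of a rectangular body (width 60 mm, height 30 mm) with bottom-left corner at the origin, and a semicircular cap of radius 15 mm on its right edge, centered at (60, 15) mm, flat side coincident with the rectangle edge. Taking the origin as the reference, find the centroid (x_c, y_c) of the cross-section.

x_c = 35.97 mm, y_c = 15.00 mm

rectangular body: A = 60 × 30 = 1800.00, centroid at (30.00, 15.00).
semicircular end: A = ½π·15² = 353.43, centroid at (66.37, 15.00).
ΣA = 2153.43 mm²
ΣAx_c = (1800.00)(30.00) + (353.43)(66.37) = 77455.75 mm³
ΣAy_c = (1800.00)(15.00) + (353.43)(15.00) = 32301.44 mm³
x_c = 77455.75 / 2153.43 = 35.97 mm
y_c = 32301.44 / 2153.43 = 15.00 mm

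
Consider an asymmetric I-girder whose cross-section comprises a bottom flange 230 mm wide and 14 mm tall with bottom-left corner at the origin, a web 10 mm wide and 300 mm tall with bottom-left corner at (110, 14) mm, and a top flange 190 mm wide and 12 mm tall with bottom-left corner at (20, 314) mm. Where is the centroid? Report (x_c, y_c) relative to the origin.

x_c = 115.00 mm, y_c = 146.37 mm

Part | A | x̄ᵢ | ȳᵢ | A·x̄ᵢ | A·ȳᵢ
bottom flange | 3220.00 | 115.00 | 7.00 | 370300.00 | 22540.00
web | 3000.00 | 115.00 | 164.00 | 345000.00 | 492000.00
top flange | 2280.00 | 115.00 | 320.00 | 262200.00 | 729600.00
Σ | 8500.00 |  |  | 977500.00 | 1244140.00
x_c = 977500.00 / 8500.00 = 115.00 mm
y_c = 1244140.00 / 8500.00 = 146.37 mm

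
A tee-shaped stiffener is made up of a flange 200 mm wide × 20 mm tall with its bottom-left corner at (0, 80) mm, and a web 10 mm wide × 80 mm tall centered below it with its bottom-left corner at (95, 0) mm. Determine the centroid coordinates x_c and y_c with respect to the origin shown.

web: A = 10 × 80 = 800.00, centroid at (100.00, 40.00).
flange: A = 200 × 20 = 4000.00, centroid at (100.00, 90.00).
ΣA = 4800.00 mm²
ΣAx_c = (800.00)(100.00) + (4000.00)(100.00) = 480000.00 mm³
ΣAy_c = (800.00)(40.00) + (4000.00)(90.00) = 392000.00 mm³
x_c = 480000.00 / 4800.00 = 100.00 mm
y_c = 392000.00 / 4800.00 = 81.67 mm

x_c = 100.00 mm, y_c = 81.67 mm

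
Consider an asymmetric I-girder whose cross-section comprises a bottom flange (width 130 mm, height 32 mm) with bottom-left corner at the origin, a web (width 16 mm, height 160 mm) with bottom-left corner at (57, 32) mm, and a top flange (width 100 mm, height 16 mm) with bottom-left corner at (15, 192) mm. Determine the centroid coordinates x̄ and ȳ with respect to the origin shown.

bottom flange: A = 130 × 32 = 4160.00, centroid at (65.00, 16.00).
web: A = 16 × 160 = 2560.00, centroid at (65.00, 112.00).
top flange: A = 100 × 16 = 1600.00, centroid at (65.00, 200.00).
ΣA = 8320.00 mm²
ΣAx̄ = (4160.00)(65.00) + (2560.00)(65.00) + (1600.00)(65.00) = 540800.00 mm³
ΣAȳ = (4160.00)(16.00) + (2560.00)(112.00) + (1600.00)(200.00) = 673280.00 mm³
x̄ = 540800.00 / 8320.00 = 65.00 mm
ȳ = 673280.00 / 8320.00 = 80.92 mm

x̄ = 65.00 mm, ȳ = 80.92 mm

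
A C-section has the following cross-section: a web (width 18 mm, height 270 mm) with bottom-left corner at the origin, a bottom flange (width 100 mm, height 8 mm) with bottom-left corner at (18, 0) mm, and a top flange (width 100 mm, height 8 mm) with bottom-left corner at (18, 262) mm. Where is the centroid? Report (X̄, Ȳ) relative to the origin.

Part | A | x̄ᵢ | ȳᵢ | A·x̄ᵢ | A·ȳᵢ
web | 4860.00 | 9.00 | 135.00 | 43740.00 | 656100.00
bottom flange | 800.00 | 68.00 | 4.00 | 54400.00 | 3200.00
top flange | 800.00 | 68.00 | 266.00 | 54400.00 | 212800.00
Σ | 6460.00 |  |  | 152540.00 | 872100.00
X̄ = 152540.00 / 6460.00 = 23.61 mm
Ȳ = 872100.00 / 6460.00 = 135.00 mm

X̄ = 23.61 mm, Ȳ = 135.00 mm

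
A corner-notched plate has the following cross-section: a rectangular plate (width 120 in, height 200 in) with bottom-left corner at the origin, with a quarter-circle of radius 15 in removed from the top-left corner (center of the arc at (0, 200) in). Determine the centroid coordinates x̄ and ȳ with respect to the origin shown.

x̄ = 60.40 in, ȳ = 99.31 in

plate: A = 120 × 200 = 24000.00, centroid at (60.00, 100.00).
removed quarter-circle: A = −¼π·15² = -176.71, centroid at (6.37, 193.63).
ΣA = 23823.29 in², ΣAx̄ = 1438875.00 in³, ΣAȳ = 2365782.08 in³.
x̄ = 1438875.00/23823.29 = 60.40 in; ȳ = 2365782.08/23823.29 = 99.31 in.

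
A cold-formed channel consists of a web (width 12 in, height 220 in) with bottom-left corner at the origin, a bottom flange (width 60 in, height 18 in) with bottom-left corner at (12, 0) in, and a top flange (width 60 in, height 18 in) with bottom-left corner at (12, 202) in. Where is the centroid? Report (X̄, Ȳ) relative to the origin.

Part | A | x̄ᵢ | ȳᵢ | A·x̄ᵢ | A·ȳᵢ
web | 2640.00 | 6.00 | 110.00 | 15840.00 | 290400.00
bottom flange | 1080.00 | 42.00 | 9.00 | 45360.00 | 9720.00
top flange | 1080.00 | 42.00 | 211.00 | 45360.00 | 227880.00
Σ | 4800.00 |  |  | 106560.00 | 528000.00
X̄ = 106560.00 / 4800.00 = 22.20 in
Ȳ = 528000.00 / 4800.00 = 110.00 in

X̄ = 22.20 in, Ȳ = 110.00 in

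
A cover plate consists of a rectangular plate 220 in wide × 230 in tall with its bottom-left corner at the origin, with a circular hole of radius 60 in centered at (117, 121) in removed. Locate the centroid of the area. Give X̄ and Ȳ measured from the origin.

plate: A = 220 × 230 = 50600.00, centroid at (110.00, 115.00).
hole: A = −π·60² = -11309.73, centroid at (117.00, 121.00).
ΣA = 39290.27 in²
ΣAX̄ = (50600.00)(110.00) + (-11309.73)(117.00) = 4242761.17 in³
ΣAȲ = (50600.00)(115.00) + (-11309.73)(121.00) = 4450522.24 in³
X̄ = 4242761.17 / 39290.27 = 107.99 in
Ȳ = 4450522.24 / 39290.27 = 113.27 in

X̄ = 107.99 in, Ȳ = 113.27 in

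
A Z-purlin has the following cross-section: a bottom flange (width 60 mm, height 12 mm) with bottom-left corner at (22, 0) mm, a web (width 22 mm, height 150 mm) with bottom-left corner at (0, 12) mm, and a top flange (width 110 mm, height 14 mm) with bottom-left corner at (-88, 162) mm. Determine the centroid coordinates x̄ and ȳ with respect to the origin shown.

bottom flange: A = 60 × 12 = 720.00, centroid at (52.00, 6.00).
web: A = 22 × 150 = 3300.00, centroid at (11.00, 87.00).
top flange: A = 110 × 14 = 1540.00, centroid at (-33.00, 169.00).
ΣA = 5560.00 mm², ΣAx̄ = 22920.00 mm³, ΣAȳ = 551680.00 mm³.
x̄ = 22920.00/5560.00 = 4.12 mm; ȳ = 551680.00/5560.00 = 99.22 mm.

x̄ = 4.12 mm, ȳ = 99.22 mm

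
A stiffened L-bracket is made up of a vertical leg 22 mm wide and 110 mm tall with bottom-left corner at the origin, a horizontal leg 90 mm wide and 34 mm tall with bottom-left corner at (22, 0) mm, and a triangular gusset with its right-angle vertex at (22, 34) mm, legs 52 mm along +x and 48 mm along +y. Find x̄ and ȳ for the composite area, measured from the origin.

x̄ = 41.73 mm, ȳ = 36.79 mm

Part | A | x̄ᵢ | ȳᵢ | A·x̄ᵢ | A·ȳᵢ
vertical leg | 2420.00 | 11.00 | 55.00 | 26620.00 | 133100.00
horizontal leg | 3060.00 | 67.00 | 17.00 | 205020.00 | 52020.00
gusset | 1248.00 | 39.33 | 50.00 | 49088.00 | 62400.00
Σ | 6728.00 |  |  | 280728.00 | 247520.00
x̄ = 280728.00 / 6728.00 = 41.73 mm
ȳ = 247520.00 / 6728.00 = 36.79 mm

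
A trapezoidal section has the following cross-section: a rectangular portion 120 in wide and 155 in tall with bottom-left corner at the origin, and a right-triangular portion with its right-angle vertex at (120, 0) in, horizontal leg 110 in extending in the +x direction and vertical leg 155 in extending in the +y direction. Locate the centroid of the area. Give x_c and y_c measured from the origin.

rectangular portion: A = 120 × 155 = 18600.00, centroid at (60.00, 77.50).
triangular portion: A = ½·110·155 = 8525.00, centroid at (156.67, 51.67).
ΣA = 27125.00 in², ΣAx_c = 2451583.33 in³, ΣAy_c = 1881958.33 in³.
x_c = 2451583.33/27125.00 = 90.38 in; y_c = 1881958.33/27125.00 = 69.38 in.

x_c = 90.38 in, y_c = 69.38 in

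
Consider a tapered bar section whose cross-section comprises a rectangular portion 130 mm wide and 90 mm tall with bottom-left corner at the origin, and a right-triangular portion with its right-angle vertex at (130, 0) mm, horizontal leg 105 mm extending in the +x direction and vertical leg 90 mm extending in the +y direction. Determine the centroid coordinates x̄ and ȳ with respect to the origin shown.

x̄ = 93.77 mm, ȳ = 40.68 mm

rectangular portion: A = 130 × 90 = 11700.00, centroid at (65.00, 45.00).
triangular portion: A = ½·105·90 = 4725.00, centroid at (165.00, 30.00).
ΣA = 16425.00 mm², ΣAx̄ = 1540125.00 mm³, ΣAȳ = 668250.00 mm³.
x̄ = 1540125.00/16425.00 = 93.77 mm; ȳ = 668250.00/16425.00 = 40.68 mm.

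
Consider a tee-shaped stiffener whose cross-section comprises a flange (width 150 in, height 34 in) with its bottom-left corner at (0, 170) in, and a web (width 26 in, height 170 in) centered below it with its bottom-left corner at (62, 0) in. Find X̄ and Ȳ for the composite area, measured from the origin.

Part | A | x̄ᵢ | ȳᵢ | A·x̄ᵢ | A·ȳᵢ
web | 4420.00 | 75.00 | 85.00 | 331500.00 | 375700.00
flange | 5100.00 | 75.00 | 187.00 | 382500.00 | 953700.00
Σ | 9520.00 |  |  | 714000.00 | 1329400.00
X̄ = 714000.00 / 9520.00 = 75.00 in
Ȳ = 1329400.00 / 9520.00 = 139.64 in

X̄ = 75.00 in, Ȳ = 139.64 in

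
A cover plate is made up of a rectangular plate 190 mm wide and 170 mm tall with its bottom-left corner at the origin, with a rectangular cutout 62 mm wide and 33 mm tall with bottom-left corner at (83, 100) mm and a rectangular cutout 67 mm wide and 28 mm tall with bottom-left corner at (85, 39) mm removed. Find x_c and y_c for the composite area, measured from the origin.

x_c = 92.08 mm, y_c = 84.84 mm

plate: A = 190 × 170 = 32300.00, centroid at (95.00, 85.00).
hole 1: A = −(62 × 33) = -2046.00, centroid at (114.00, 116.50).
hole 2: A = −(67 × 28) = -1876.00, centroid at (118.50, 53.00).
ΣA = 28378.00 mm², ΣAx_c = 2612950.00 mm³, ΣAy_c = 2407713.00 mm³.
x_c = 2612950.00/28378.00 = 92.08 mm; y_c = 2407713.00/28378.00 = 84.84 mm.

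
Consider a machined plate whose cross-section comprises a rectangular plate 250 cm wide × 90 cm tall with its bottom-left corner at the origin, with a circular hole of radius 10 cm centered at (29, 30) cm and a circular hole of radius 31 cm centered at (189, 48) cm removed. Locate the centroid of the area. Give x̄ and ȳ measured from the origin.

plate: A = 250 × 90 = 22500.00, centroid at (125.00, 45.00).
hole 1: A = −π·10² = -314.16, centroid at (29.00, 30.00).
hole 2: A = −π·31² = -3019.07, centroid at (189.00, 48.00).
ΣA = 19166.77 cm²
ΣAx̄ = (22500.00)(125.00) + (-314.16)(29.00) + (-3019.07)(189.00) = 2232785.05 cm³
ΣAȳ = (22500.00)(45.00) + (-314.16)(30.00) + (-3019.07)(48.00) = 858159.84 cm³
x̄ = 2232785.05 / 19166.77 = 116.49 cm
ȳ = 858159.84 / 19166.77 = 44.77 cm

x̄ = 116.49 cm, ȳ = 44.77 cm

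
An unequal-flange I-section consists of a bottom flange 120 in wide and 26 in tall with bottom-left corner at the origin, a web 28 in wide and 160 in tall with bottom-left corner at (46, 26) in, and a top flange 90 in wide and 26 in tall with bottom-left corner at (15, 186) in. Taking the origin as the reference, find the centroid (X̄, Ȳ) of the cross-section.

bottom flange: A = 120 × 26 = 3120.00, centroid at (60.00, 13.00).
web: A = 28 × 160 = 4480.00, centroid at (60.00, 106.00).
top flange: A = 90 × 26 = 2340.00, centroid at (60.00, 199.00).
ΣA = 9940.00 in², ΣAX̄ = 596400.00 in³, ΣAȲ = 981100.00 in³.
X̄ = 596400.00/9940.00 = 60.00 in; Ȳ = 981100.00/9940.00 = 98.70 in.

X̄ = 60.00 in, Ȳ = 98.70 in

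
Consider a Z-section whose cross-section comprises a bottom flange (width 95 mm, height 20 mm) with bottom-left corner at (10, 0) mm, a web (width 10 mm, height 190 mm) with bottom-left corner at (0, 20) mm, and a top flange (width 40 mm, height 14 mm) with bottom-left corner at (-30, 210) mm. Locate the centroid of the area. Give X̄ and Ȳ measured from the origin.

bottom flange: A = 95 × 20 = 1900.00, centroid at (57.50, 10.00).
web: A = 10 × 190 = 1900.00, centroid at (5.00, 115.00).
top flange: A = 40 × 14 = 560.00, centroid at (-10.00, 217.00).
ΣA = 4360.00 mm²
ΣAX̄ = (1900.00)(57.50) + (1900.00)(5.00) + (560.00)(-10.00) = 113150.00 mm³
ΣAȲ = (1900.00)(10.00) + (1900.00)(115.00) + (560.00)(217.00) = 359020.00 mm³
X̄ = 113150.00 / 4360.00 = 25.95 mm
Ȳ = 359020.00 / 4360.00 = 82.34 mm

X̄ = 25.95 mm, Ȳ = 82.34 mm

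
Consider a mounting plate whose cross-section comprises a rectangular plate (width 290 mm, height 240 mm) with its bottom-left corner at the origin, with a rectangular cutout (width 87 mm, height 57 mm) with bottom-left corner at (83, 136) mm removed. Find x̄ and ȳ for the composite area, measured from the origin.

plate: A = 290 × 240 = 69600.00, centroid at (145.00, 120.00).
hole: A = −(87 × 57) = -4959.00, centroid at (126.50, 164.50).
ΣA = 64641.00 mm²
ΣAx̄ = (69600.00)(145.00) + (-4959.00)(126.50) = 9464686.50 mm³
ΣAȳ = (69600.00)(120.00) + (-4959.00)(164.50) = 7536244.50 mm³
x̄ = 9464686.50 / 64641.00 = 146.42 mm
ȳ = 7536244.50 / 64641.00 = 116.59 mm

x̄ = 146.42 mm, ȳ = 116.59 mm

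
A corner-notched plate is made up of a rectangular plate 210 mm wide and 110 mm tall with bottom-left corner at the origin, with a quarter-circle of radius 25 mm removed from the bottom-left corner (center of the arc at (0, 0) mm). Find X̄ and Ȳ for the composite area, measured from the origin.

plate: A = 210 × 110 = 23100.00, centroid at (105.00, 55.00).
removed quarter-circle: A = −¼π·25² = -490.87, centroid at (10.61, 10.61).
ΣA = 22609.13 mm²
ΣAX̄ = (23100.00)(105.00) + (-490.87)(10.61) = 2420291.67 mm³
ΣAȲ = (23100.00)(55.00) + (-490.87)(10.61) = 1265291.67 mm³
X̄ = 2420291.67 / 22609.13 = 107.05 mm
Ȳ = 1265291.67 / 22609.13 = 55.96 mm

X̄ = 107.05 mm, Ȳ = 55.96 mm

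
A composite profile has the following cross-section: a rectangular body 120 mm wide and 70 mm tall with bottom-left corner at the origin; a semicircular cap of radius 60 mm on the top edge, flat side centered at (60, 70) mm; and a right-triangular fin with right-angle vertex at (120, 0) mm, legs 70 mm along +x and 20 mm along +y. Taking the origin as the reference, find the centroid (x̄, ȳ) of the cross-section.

Part | A | x̄ᵢ | ȳᵢ | A·x̄ᵢ | A·ȳᵢ
rectangular body | 8400.00 | 60.00 | 35.00 | 504000.00 | 294000.00
semicircular top | 5654.87 | 60.00 | 95.46 | 339292.01 | 539840.67
triangular fin | 700.00 | 143.33 | 6.67 | 100333.33 | 4666.67
Σ | 14754.87 |  |  | 943625.34 | 838507.34
x̄ = 943625.34 / 14754.87 = 63.95 mm
ȳ = 838507.34 / 14754.87 = 56.83 mm

x̄ = 63.95 mm, ȳ = 56.83 mm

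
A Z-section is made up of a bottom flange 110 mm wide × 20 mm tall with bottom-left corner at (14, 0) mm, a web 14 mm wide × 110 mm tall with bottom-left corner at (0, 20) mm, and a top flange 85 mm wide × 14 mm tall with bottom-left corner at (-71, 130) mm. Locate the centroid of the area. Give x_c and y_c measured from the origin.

Part | A | x̄ᵢ | ȳᵢ | A·x̄ᵢ | A·ȳᵢ
bottom flange | 2200.00 | 69.00 | 10.00 | 151800.00 | 22000.00
web | 1540.00 | 7.00 | 75.00 | 10780.00 | 115500.00
top flange | 1190.00 | -28.50 | 137.00 | -33915.00 | 163030.00
Σ | 4930.00 |  |  | 128665.00 | 300530.00
x_c = 128665.00 / 4930.00 = 26.10 mm
y_c = 300530.00 / 4930.00 = 60.96 mm

x_c = 26.10 mm, y_c = 60.96 mm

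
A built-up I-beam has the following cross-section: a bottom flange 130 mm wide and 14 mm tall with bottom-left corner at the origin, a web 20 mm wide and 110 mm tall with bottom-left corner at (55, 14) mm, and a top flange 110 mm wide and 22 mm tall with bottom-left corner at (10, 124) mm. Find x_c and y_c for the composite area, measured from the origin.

bottom flange: A = 130 × 14 = 1820.00, centroid at (65.00, 7.00).
web: A = 20 × 110 = 2200.00, centroid at (65.00, 69.00).
top flange: A = 110 × 22 = 2420.00, centroid at (65.00, 135.00).
ΣA = 6440.00 mm², ΣAx_c = 418600.00 mm³, ΣAy_c = 491240.00 mm³.
x_c = 418600.00/6440.00 = 65.00 mm; y_c = 491240.00/6440.00 = 76.28 mm.

x_c = 65.00 mm, y_c = 76.28 mm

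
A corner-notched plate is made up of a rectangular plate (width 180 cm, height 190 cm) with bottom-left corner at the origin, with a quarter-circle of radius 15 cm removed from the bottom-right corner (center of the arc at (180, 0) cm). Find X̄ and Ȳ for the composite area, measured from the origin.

plate: A = 180 × 190 = 34200.00, centroid at (90.00, 95.00).
removed quarter-circle: A = −¼π·15² = -176.71, centroid at (173.63, 6.37).
ΣA = 34023.29 cm²
ΣAX̄ = (34200.00)(90.00) + (-176.71)(173.63) = 3047316.37 cm³
ΣAȲ = (34200.00)(95.00) + (-176.71)(6.37) = 3247875.00 cm³
X̄ = 3047316.37 / 34023.29 = 89.57 cm
Ȳ = 3247875.00 / 34023.29 = 95.46 cm

X̄ = 89.57 cm, Ȳ = 95.46 cm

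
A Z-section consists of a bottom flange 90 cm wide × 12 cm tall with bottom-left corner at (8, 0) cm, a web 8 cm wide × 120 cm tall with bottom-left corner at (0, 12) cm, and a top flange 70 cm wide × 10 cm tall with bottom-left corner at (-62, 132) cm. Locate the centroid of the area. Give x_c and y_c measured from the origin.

bottom flange: A = 90 × 12 = 1080.00, centroid at (53.00, 6.00).
web: A = 8 × 120 = 960.00, centroid at (4.00, 72.00).
top flange: A = 70 × 10 = 700.00, centroid at (-27.00, 137.00).
ΣA = 2740.00 cm²
ΣAx_c = (1080.00)(53.00) + (960.00)(4.00) + (700.00)(-27.00) = 42180.00 cm³
ΣAy_c = (1080.00)(6.00) + (960.00)(72.00) + (700.00)(137.00) = 171500.00 cm³
x_c = 42180.00 / 2740.00 = 15.39 cm
y_c = 171500.00 / 2740.00 = 62.59 cm

x_c = 15.39 cm, y_c = 62.59 cm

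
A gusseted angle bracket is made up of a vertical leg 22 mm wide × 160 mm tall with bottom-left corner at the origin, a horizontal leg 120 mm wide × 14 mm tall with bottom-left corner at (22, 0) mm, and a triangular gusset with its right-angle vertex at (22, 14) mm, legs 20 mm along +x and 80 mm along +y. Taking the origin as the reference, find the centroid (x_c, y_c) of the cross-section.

x_c = 33.24 mm, y_c = 54.32 mm

vertical leg: A = 22 × 160 = 3520.00, centroid at (11.00, 80.00).
horizontal leg: A = 120 × 14 = 1680.00, centroid at (82.00, 7.00).
gusset: A = ½·20·80 = 800.00, centroid at (28.67, 40.67).
ΣA = 6000.00 mm², ΣAx_c = 199413.33 mm³, ΣAy_c = 325893.33 mm³.
x_c = 199413.33/6000.00 = 33.24 mm; y_c = 325893.33/6000.00 = 54.32 mm.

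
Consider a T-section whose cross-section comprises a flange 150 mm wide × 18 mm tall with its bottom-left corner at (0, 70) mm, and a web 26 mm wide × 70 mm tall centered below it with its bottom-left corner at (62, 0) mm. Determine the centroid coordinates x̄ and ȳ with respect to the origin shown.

web: A = 26 × 70 = 1820.00, centroid at (75.00, 35.00).
flange: A = 150 × 18 = 2700.00, centroid at (75.00, 79.00).
ΣA = 4520.00 mm², ΣAx̄ = 339000.00 mm³, ΣAȳ = 277000.00 mm³.
x̄ = 339000.00/4520.00 = 75.00 mm; ȳ = 277000.00/4520.00 = 61.28 mm.

x̄ = 75.00 mm, ȳ = 61.28 mm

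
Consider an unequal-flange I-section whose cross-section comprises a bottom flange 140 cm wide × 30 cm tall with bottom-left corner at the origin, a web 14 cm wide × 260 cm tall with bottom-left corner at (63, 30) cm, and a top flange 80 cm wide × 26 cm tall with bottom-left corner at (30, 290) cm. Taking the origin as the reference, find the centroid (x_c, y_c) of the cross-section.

Part | A | x̄ᵢ | ȳᵢ | A·x̄ᵢ | A·ȳᵢ
bottom flange | 4200.00 | 70.00 | 15.00 | 294000.00 | 63000.00
web | 3640.00 | 70.00 | 160.00 | 254800.00 | 582400.00
top flange | 2080.00 | 70.00 | 303.00 | 145600.00 | 630240.00
Σ | 9920.00 |  |  | 694400.00 | 1275640.00
x_c = 694400.00 / 9920.00 = 70.00 cm
y_c = 1275640.00 / 9920.00 = 128.59 cm

x_c = 70.00 cm, y_c = 128.59 cm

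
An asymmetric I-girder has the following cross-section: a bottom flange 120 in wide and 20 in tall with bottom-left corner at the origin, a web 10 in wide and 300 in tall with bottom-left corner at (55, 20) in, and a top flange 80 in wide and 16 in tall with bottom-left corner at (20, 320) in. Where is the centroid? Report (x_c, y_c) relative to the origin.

Part | A | x̄ᵢ | ȳᵢ | A·x̄ᵢ | A·ȳᵢ
bottom flange | 2400.00 | 60.00 | 10.00 | 144000.00 | 24000.00
web | 3000.00 | 60.00 | 170.00 | 180000.00 | 510000.00
top flange | 1280.00 | 60.00 | 328.00 | 76800.00 | 419840.00
Σ | 6680.00 |  |  | 400800.00 | 953840.00
x_c = 400800.00 / 6680.00 = 60.00 in
y_c = 953840.00 / 6680.00 = 142.79 in

x_c = 60.00 in, y_c = 142.79 in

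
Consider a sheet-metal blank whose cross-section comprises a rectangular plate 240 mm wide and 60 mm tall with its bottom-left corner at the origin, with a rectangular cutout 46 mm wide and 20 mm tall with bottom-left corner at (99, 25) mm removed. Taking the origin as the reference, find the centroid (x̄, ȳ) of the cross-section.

x̄ = 119.86 mm, ȳ = 29.66 mm

Part | A | x̄ᵢ | ȳᵢ | A·x̄ᵢ | A·ȳᵢ
plate | 14400.00 | 120.00 | 30.00 | 1728000.00 | 432000.00
hole | -920.00 | 122.00 | 35.00 | -112240.00 | -32200.00
Σ | 13480.00 |  |  | 1615760.00 | 399800.00
x̄ = 1615760.00 / 13480.00 = 119.86 mm
ȳ = 399800.00 / 13480.00 = 29.66 mm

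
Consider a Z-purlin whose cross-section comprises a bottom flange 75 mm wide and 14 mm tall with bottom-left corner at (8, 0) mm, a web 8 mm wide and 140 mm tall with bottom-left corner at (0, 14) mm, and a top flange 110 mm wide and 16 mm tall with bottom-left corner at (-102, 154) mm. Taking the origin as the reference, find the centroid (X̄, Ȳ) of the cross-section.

X̄ = -7.75 mm, Ȳ = 98.36 mm

bottom flange: A = 75 × 14 = 1050.00, centroid at (45.50, 7.00).
web: A = 8 × 140 = 1120.00, centroid at (4.00, 84.00).
top flange: A = 110 × 16 = 1760.00, centroid at (-47.00, 162.00).
ΣA = 3930.00 mm²
ΣAX̄ = (1050.00)(45.50) + (1120.00)(4.00) + (1760.00)(-47.00) = -30465.00 mm³
ΣAȲ = (1050.00)(7.00) + (1120.00)(84.00) + (1760.00)(162.00) = 386550.00 mm³
X̄ = -30465.00 / 3930.00 = -7.75 mm
Ȳ = 386550.00 / 3930.00 = 98.36 mm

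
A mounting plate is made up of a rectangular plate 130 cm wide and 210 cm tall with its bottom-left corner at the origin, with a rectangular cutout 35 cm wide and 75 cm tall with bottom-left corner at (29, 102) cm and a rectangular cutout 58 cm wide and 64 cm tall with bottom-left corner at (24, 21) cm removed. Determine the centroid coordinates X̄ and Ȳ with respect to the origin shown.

plate: A = 130 × 210 = 27300.00, centroid at (65.00, 105.00).
hole 1: A = −(35 × 75) = -2625.00, centroid at (46.50, 139.50).
hole 2: A = −(58 × 64) = -3712.00, centroid at (53.00, 53.00).
ΣA = 20963.00 cm²
ΣAX̄ = (27300.00)(65.00) + (-2625.00)(46.50) + (-3712.00)(53.00) = 1455701.50 cm³
ΣAȲ = (27300.00)(105.00) + (-2625.00)(139.50) + (-3712.00)(53.00) = 2303576.50 cm³
X̄ = 1455701.50 / 20963.00 = 69.44 cm
Ȳ = 2303576.50 / 20963.00 = 109.89 cm

X̄ = 69.44 cm, Ȳ = 109.89 cm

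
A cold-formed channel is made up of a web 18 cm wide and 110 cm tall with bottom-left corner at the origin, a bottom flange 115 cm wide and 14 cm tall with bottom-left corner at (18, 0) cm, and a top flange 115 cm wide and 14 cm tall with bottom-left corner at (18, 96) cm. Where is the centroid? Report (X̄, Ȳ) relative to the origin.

Part | A | x̄ᵢ | ȳᵢ | A·x̄ᵢ | A·ȳᵢ
web | 1980.00 | 9.00 | 55.00 | 17820.00 | 108900.00
bottom flange | 1610.00 | 75.50 | 7.00 | 121555.00 | 11270.00
top flange | 1610.00 | 75.50 | 103.00 | 121555.00 | 165830.00
Σ | 5200.00 |  |  | 260930.00 | 286000.00
X̄ = 260930.00 / 5200.00 = 50.18 cm
Ȳ = 286000.00 / 5200.00 = 55.00 cm

X̄ = 50.18 cm, Ȳ = 55.00 cm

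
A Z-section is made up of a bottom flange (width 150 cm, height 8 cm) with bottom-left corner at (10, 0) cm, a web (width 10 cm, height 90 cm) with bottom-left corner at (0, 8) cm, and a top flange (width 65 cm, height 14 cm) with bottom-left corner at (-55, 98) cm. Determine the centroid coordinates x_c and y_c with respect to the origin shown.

x_c = 28.58 cm, y_c = 49.19 cm

Part | A | x̄ᵢ | ȳᵢ | A·x̄ᵢ | A·ȳᵢ
bottom flange | 1200.00 | 85.00 | 4.00 | 102000.00 | 4800.00
web | 900.00 | 5.00 | 53.00 | 4500.00 | 47700.00
top flange | 910.00 | -22.50 | 105.00 | -20475.00 | 95550.00
Σ | 3010.00 |  |  | 86025.00 | 148050.00
x_c = 86025.00 / 3010.00 = 28.58 cm
y_c = 148050.00 / 3010.00 = 49.19 cm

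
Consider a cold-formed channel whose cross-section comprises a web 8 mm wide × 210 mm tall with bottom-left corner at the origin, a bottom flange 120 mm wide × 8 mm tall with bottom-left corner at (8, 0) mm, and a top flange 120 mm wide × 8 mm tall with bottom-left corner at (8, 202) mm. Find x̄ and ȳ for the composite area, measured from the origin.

Part | A | x̄ᵢ | ȳᵢ | A·x̄ᵢ | A·ȳᵢ
web | 1680.00 | 4.00 | 105.00 | 6720.00 | 176400.00
bottom flange | 960.00 | 68.00 | 4.00 | 65280.00 | 3840.00
top flange | 960.00 | 68.00 | 206.00 | 65280.00 | 197760.00
Σ | 3600.00 |  |  | 137280.00 | 378000.00
x̄ = 137280.00 / 3600.00 = 38.13 mm
ȳ = 378000.00 / 3600.00 = 105.00 mm

x̄ = 38.13 mm, ȳ = 105.00 mm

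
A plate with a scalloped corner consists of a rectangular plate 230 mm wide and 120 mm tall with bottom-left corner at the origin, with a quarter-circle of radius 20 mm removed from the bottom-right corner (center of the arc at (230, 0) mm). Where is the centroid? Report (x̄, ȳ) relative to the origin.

x̄ = 113.77 mm, ȳ = 60.59 mm

plate: A = 230 × 120 = 27600.00, centroid at (115.00, 60.00).
removed quarter-circle: A = −¼π·20² = -314.16, centroid at (221.51, 8.49).
ΣA = 27285.84 mm², ΣAx̄ = 3104410.04 mm³, ΣAȳ = 1653333.33 mm³.
x̄ = 3104410.04/27285.84 = 113.77 mm; ȳ = 1653333.33/27285.84 = 60.59 mm.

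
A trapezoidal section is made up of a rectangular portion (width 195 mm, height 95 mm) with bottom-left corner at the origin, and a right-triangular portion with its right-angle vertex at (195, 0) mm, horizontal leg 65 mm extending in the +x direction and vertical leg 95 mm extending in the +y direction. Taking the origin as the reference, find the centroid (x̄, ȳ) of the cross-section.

x̄ = 114.52 mm, ȳ = 45.24 mm

Part | A | x̄ᵢ | ȳᵢ | A·x̄ᵢ | A·ȳᵢ
rectangular portion | 18525.00 | 97.50 | 47.50 | 1806187.50 | 879937.50
triangular portion | 3087.50 | 216.67 | 31.67 | 668958.33 | 97770.83
Σ | 21612.50 |  |  | 2475145.83 | 977708.33
x̄ = 2475145.83 / 21612.50 = 114.52 mm
ȳ = 977708.33 / 21612.50 = 45.24 mm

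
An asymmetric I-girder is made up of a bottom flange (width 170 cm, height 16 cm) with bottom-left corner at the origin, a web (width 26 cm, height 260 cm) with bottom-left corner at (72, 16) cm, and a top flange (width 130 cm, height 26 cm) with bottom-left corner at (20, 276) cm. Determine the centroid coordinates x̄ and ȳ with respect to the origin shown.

bottom flange: A = 170 × 16 = 2720.00, centroid at (85.00, 8.00).
web: A = 26 × 260 = 6760.00, centroid at (85.00, 146.00).
top flange: A = 130 × 26 = 3380.00, centroid at (85.00, 289.00).
ΣA = 12860.00 cm²
ΣAx̄ = (2720.00)(85.00) + (6760.00)(85.00) + (3380.00)(85.00) = 1093100.00 cm³
ΣAȳ = (2720.00)(8.00) + (6760.00)(146.00) + (3380.00)(289.00) = 1985540.00 cm³
x̄ = 1093100.00 / 12860.00 = 85.00 cm
ȳ = 1985540.00 / 12860.00 = 154.40 cm

x̄ = 85.00 cm, ȳ = 154.40 cm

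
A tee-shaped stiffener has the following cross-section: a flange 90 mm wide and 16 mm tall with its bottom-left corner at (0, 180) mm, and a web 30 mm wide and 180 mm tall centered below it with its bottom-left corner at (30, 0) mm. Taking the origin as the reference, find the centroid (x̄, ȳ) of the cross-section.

x̄ = 45.00 mm, ȳ = 110.63 mm

web: A = 30 × 180 = 5400.00, centroid at (45.00, 90.00).
flange: A = 90 × 16 = 1440.00, centroid at (45.00, 188.00).
ΣA = 6840.00 mm², ΣAx̄ = 307800.00 mm³, ΣAȳ = 756720.00 mm³.
x̄ = 307800.00/6840.00 = 45.00 mm; ȳ = 756720.00/6840.00 = 110.63 mm.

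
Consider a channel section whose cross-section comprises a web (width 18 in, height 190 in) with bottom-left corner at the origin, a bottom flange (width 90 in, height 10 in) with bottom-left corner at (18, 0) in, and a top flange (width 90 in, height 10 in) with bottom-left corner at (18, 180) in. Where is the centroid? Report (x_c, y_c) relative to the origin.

x_c = 27.62 in, y_c = 95.00 in

web: A = 18 × 190 = 3420.00, centroid at (9.00, 95.00).
bottom flange: A = 90 × 10 = 900.00, centroid at (63.00, 5.00).
top flange: A = 90 × 10 = 900.00, centroid at (63.00, 185.00).
ΣA = 5220.00 in²
ΣAx_c = (3420.00)(9.00) + (900.00)(63.00) + (900.00)(63.00) = 144180.00 in³
ΣAy_c = (3420.00)(95.00) + (900.00)(5.00) + (900.00)(185.00) = 495900.00 in³
x_c = 144180.00 / 5220.00 = 27.62 in
y_c = 495900.00 / 5220.00 = 95.00 in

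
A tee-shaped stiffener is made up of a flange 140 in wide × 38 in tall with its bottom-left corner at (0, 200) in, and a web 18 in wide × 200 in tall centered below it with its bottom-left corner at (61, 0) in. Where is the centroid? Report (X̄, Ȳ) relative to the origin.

X̄ = 70.00 in, Ȳ = 170.97 in

web: A = 18 × 200 = 3600.00, centroid at (70.00, 100.00).
flange: A = 140 × 38 = 5320.00, centroid at (70.00, 219.00).
ΣA = 8920.00 in²
ΣAX̄ = (3600.00)(70.00) + (5320.00)(70.00) = 624400.00 in³
ΣAȲ = (3600.00)(100.00) + (5320.00)(219.00) = 1525080.00 in³
X̄ = 624400.00 / 8920.00 = 70.00 in
Ȳ = 1525080.00 / 8920.00 = 170.97 in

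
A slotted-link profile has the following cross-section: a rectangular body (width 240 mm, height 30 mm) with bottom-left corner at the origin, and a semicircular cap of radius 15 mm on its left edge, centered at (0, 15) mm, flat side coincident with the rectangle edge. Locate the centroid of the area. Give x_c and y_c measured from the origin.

x_c = 114.09 mm, y_c = 15.00 mm

rectangular body: A = 240 × 30 = 7200.00, centroid at (120.00, 15.00).
semicircular end: A = ½π·15² = 353.43, centroid at (-6.37, 15.00).
ΣA = 7553.43 mm²
ΣAx_c = (7200.00)(120.00) + (353.43)(-6.37) = 861750.00 mm³
ΣAy_c = (7200.00)(15.00) + (353.43)(15.00) = 113301.44 mm³
x_c = 861750.00 / 7553.43 = 114.09 mm
y_c = 113301.44 / 7553.43 = 15.00 mm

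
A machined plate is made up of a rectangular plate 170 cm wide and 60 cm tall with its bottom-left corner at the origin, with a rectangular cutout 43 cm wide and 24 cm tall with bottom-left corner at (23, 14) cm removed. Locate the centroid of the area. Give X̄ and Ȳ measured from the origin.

Part | A | x̄ᵢ | ȳᵢ | A·x̄ᵢ | A·ȳᵢ
plate | 10200.00 | 85.00 | 30.00 | 867000.00 | 306000.00
hole | -1032.00 | 44.50 | 26.00 | -45924.00 | -26832.00
Σ | 9168.00 |  |  | 821076.00 | 279168.00
X̄ = 821076.00 / 9168.00 = 89.56 cm
Ȳ = 279168.00 / 9168.00 = 30.45 cm

X̄ = 89.56 cm, Ȳ = 30.45 cm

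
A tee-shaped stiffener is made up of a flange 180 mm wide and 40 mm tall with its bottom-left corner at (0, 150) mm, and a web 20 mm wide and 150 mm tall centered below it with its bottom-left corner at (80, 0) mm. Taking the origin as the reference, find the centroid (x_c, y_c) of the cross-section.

web: A = 20 × 150 = 3000.00, centroid at (90.00, 75.00).
flange: A = 180 × 40 = 7200.00, centroid at (90.00, 170.00).
ΣA = 10200.00 mm², ΣAx_c = 918000.00 mm³, ΣAy_c = 1449000.00 mm³.
x_c = 918000.00/10200.00 = 90.00 mm; y_c = 1449000.00/10200.00 = 142.06 mm.

x_c = 90.00 mm, y_c = 142.06 mm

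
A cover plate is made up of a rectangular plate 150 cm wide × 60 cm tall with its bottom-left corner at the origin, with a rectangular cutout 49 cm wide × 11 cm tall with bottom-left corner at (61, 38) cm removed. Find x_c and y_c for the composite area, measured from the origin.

x_c = 74.33 cm, y_c = 29.14 cm

Part | A | x̄ᵢ | ȳᵢ | A·x̄ᵢ | A·ȳᵢ
plate | 9000.00 | 75.00 | 30.00 | 675000.00 | 270000.00
hole | -539.00 | 85.50 | 43.50 | -46084.50 | -23446.50
Σ | 8461.00 |  |  | 628915.50 | 246553.50
x_c = 628915.50 / 8461.00 = 74.33 cm
y_c = 246553.50 / 8461.00 = 29.14 cm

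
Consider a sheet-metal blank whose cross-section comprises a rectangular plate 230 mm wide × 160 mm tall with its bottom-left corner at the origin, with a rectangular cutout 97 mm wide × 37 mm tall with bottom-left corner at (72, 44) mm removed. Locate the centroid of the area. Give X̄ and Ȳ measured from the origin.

X̄ = 114.41 mm, Ȳ = 81.89 mm

Part | A | x̄ᵢ | ȳᵢ | A·x̄ᵢ | A·ȳᵢ
plate | 36800.00 | 115.00 | 80.00 | 4232000.00 | 2944000.00
hole | -3589.00 | 120.50 | 62.50 | -432474.50 | -224312.50
Σ | 33211.00 |  |  | 3799525.50 | 2719687.50
X̄ = 3799525.50 / 33211.00 = 114.41 mm
Ȳ = 2719687.50 / 33211.00 = 81.89 mm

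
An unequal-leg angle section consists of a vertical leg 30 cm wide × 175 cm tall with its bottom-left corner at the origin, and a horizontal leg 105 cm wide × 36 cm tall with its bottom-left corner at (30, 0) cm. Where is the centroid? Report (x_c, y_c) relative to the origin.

x_c = 43.26 cm, y_c = 58.41 cm

vertical leg: A = 30 × 175 = 5250.00, centroid at (15.00, 87.50).
horizontal leg: A = 105 × 36 = 3780.00, centroid at (82.50, 18.00).
ΣA = 9030.00 cm²
ΣAx_c = (5250.00)(15.00) + (3780.00)(82.50) = 390600.00 cm³
ΣAy_c = (5250.00)(87.50) + (3780.00)(18.00) = 527415.00 cm³
x_c = 390600.00 / 9030.00 = 43.26 cm
y_c = 527415.00 / 9030.00 = 58.41 cm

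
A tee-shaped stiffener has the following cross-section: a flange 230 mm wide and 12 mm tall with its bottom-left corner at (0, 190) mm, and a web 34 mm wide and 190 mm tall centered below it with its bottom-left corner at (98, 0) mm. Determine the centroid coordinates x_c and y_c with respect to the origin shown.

web: A = 34 × 190 = 6460.00, centroid at (115.00, 95.00).
flange: A = 230 × 12 = 2760.00, centroid at (115.00, 196.00).
ΣA = 9220.00 mm²
ΣAx_c = (6460.00)(115.00) + (2760.00)(115.00) = 1060300.00 mm³
ΣAy_c = (6460.00)(95.00) + (2760.00)(196.00) = 1154660.00 mm³
x_c = 1060300.00 / 9220.00 = 115.00 mm
y_c = 1154660.00 / 9220.00 = 125.23 mm

x_c = 115.00 mm, y_c = 125.23 mm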